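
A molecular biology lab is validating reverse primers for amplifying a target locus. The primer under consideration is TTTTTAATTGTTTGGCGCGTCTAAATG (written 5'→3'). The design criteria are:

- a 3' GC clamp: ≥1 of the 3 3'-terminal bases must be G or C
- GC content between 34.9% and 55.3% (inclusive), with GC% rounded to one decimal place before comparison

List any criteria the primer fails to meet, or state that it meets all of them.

Base counts: A=5, T=13, G=6, C=3 (length 27).
GC clamp: 3' end ATG has 1 G/C ✓
GC content: GC 9/27 = 33.3%, outside 34.9–55.3% ✗

Fails: GC content.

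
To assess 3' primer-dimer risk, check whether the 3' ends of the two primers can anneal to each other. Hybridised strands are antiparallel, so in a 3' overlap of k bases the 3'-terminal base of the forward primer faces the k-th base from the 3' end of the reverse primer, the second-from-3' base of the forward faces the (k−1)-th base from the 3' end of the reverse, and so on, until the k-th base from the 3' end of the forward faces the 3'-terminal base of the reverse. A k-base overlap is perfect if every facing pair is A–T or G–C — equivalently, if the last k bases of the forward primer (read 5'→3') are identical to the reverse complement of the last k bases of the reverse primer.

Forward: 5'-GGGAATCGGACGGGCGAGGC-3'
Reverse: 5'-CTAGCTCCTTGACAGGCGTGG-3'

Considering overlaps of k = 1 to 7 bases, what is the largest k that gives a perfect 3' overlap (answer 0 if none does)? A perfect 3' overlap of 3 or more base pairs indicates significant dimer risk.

Last 7 bases (5'→3') — forward …GCGAGGC, reverse …GGCGTGG.
Reverse complement of the reverse primer's last 7 bases: CCACGCC; its first k bases are the reverse complement of the reverse primer's last k bases, so a perfect k-base overlap needs the forward primer's last k bases to equal them.
Comparing (forward last k vs required): k=1: C vs C ✓; k=2: GC vs CC ✗; k=3: GGC vs CCA ✗; k=4: AGGC vs CCAC ✗; k=5: GAGGC vs CCACG ✗; k=6: CGAGGC vs CCACGC ✗; k=7: GCGAGGC vs CCACGCC ✗.
Only k = 1 is perfect, so the longest perfect 3' overlap is 1.

Longest perfect overlap: 1 complementary base pair; below the dimer-risk threshold (threshold 3).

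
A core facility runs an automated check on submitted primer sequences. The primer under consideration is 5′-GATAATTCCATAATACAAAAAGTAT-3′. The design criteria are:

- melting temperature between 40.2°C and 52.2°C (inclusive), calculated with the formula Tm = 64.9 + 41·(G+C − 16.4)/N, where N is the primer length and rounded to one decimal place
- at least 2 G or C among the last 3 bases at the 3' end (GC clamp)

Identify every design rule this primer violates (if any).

Fails: GC clamp.

Base counts: A=13, T=7, G=2, C=3 (length 25).
Tm: Tm = 64.9 + 41·(5 − 16.4)/25 = 46.2°C ✓
GC clamp: 3' end TAT has 0 G/C, need ≥2 ✗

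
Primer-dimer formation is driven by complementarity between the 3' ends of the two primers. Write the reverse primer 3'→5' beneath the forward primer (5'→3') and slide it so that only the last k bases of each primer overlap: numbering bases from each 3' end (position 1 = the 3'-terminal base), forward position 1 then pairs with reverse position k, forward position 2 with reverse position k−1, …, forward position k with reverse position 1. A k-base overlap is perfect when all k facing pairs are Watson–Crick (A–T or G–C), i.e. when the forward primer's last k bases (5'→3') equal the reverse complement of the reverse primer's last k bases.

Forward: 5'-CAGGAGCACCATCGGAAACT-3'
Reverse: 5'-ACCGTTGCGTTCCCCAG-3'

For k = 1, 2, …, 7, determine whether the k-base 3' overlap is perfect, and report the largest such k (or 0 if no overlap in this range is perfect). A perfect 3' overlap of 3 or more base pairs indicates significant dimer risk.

Longest perfect overlap: 2 complementary base pairs; below the dimer-risk threshold (threshold 3).

Last 7 bases (5'→3') — forward …GGAAACT, reverse …TCCCCAG.
Reverse complement of the reverse primer's last 7 bases: CTGGGGA; its first k bases are the reverse complement of the reverse primer's last k bases, so a perfect k-base overlap needs the forward primer's last k bases to equal them.
Comparing (forward last k vs required): k=1: T vs C ✗; k=2: CT vs CT ✓; k=3: ACT vs CTG ✗; k=4: AACT vs CTGG ✗; k=5: AAACT vs CTGGG ✗; k=6: GAAACT vs CTGGGG ✗; k=7: GGAAACT vs CTGGGGA ✗.
Only k = 2 is perfect, so the longest perfect 3' overlap is 2.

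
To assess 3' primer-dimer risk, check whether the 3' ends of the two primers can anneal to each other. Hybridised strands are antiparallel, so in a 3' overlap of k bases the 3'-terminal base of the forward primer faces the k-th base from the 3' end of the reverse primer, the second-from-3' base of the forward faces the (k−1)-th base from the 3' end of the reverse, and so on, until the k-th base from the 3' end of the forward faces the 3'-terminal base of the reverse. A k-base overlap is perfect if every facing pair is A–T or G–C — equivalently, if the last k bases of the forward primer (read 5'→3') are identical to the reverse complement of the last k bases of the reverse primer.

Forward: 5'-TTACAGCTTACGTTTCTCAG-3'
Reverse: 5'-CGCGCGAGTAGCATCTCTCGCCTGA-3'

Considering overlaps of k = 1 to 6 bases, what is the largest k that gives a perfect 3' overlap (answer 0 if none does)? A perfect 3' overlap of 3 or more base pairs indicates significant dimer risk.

Last 6 bases (5'→3') — forward …TCTCAG, reverse …GCCTGA.
Reverse complement of the reverse primer's last 6 bases: TCAGGC; its first k bases are the reverse complement of the reverse primer's last k bases, so a perfect k-base overlap needs the forward primer's last k bases to equal them.
Comparing (forward last k vs required): k=1: G vs T ✗; k=2: AG vs TC ✗; k=3: CAG vs TCA ✗; k=4: TCAG vs TCAG ✓; k=5: CTCAG vs TCAGG ✗; k=6: TCTCAG vs TCAGGC ✗.
Only k = 4 is perfect, so the longest perfect 3' overlap is 4.

Longest perfect overlap: 4 complementary base pairs; significant dimer risk (threshold 3).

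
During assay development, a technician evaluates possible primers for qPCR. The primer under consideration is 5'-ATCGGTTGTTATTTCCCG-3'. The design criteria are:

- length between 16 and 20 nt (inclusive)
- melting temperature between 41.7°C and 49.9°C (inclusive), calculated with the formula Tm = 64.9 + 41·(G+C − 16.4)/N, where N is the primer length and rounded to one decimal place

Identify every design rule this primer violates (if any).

Meets all criteria.

Base counts: A=2, T=8, G=4, C=4 (length 18).
length: length 18 ✓
Tm: Tm = 64.9 + 41·(8 − 16.4)/18 = 45.8°C ✓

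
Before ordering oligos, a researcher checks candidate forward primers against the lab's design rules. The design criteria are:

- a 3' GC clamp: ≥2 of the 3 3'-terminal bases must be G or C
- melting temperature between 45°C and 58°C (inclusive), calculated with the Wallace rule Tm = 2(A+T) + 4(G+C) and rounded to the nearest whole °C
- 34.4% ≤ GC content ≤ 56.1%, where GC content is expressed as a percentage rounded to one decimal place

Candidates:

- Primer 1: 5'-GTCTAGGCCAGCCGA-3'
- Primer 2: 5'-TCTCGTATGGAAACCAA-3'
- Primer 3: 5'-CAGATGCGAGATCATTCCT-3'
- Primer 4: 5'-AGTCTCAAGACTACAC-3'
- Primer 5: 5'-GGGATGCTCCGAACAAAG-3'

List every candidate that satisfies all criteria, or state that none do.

Primer 3 and Primer 4.

Primer 1 (15 nt, A=3 T=2 G=5 C=5): 3' end CGA has 2 G/C ✓; Tm = 2·5 + 4·10 = 50°C ✓; GC 10/15 = 66.7%, outside 34.4–56.1% ✗ — fails.
Primer 2 (17 nt, A=6 T=4 G=3 C=4): 3' end CAA has 1 G/C, need ≥2 ✗; Tm = 2·10 + 4·7 = 48°C ✓; GC 7/17 = 41.2% ✓ — fails.
Primer 3 (19 nt, A=5 T=5 G=4 C=5): 3' end CCT has 2 G/C ✓; Tm = 2·10 + 4·9 = 56°C ✓; GC 9/19 = 47.4% ✓ — passes.
Primer 4 (16 nt, A=6 T=3 G=2 C=5): 3' end CAC has 2 G/C ✓; Tm = 2·9 + 4·7 = 46°C ✓; GC 7/16 = 43.8% ✓ — passes.
Primer 5 (18 nt, A=6 T=2 G=6 C=4): 3' end AAG has 1 G/C, need ≥2 ✗; Tm = 2·8 + 4·10 = 56°C ✓; GC 10/18 = 55.6% ✓ — fails.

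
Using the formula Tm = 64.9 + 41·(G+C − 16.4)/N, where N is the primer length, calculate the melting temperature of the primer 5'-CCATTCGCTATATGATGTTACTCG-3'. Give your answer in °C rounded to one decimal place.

54.0°C

Base counts: A=5, T=9, G=4, C=6; G+C = 10, N = 24.
Tm = 64.9 + 41·(10 − 16.4)/24 = 64.9 + -262.40/24 = 54.0°C.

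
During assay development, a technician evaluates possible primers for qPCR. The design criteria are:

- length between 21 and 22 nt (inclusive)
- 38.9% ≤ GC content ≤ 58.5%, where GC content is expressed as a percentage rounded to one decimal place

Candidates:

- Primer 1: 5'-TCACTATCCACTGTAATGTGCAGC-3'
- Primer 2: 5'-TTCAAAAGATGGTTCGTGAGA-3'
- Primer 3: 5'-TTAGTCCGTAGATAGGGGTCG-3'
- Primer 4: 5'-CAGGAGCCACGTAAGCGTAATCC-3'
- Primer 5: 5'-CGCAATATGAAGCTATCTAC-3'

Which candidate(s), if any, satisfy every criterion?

Primer 3 only.

Primer 1 (24 nt, A=6 T=7 G=4 C=7): length 24, outside 21–22 ✗; GC 11/24 = 45.8% ✓ — fails.
Primer 2 (21 nt, A=7 T=6 G=6 C=2): length 21 ✓; GC 8/21 = 38.1%, outside 38.9–58.5% ✗ — fails.
Primer 3 (21 nt, A=4 T=6 G=8 C=3): length 21 ✓; GC 11/21 = 52.4% ✓ — passes.
Primer 4 (23 nt, A=7 T=3 G=6 C=7): length 23, outside 21–22 ✗; GC 13/23 = 56.5% ✓ — fails.
Primer 5 (20 nt, A=7 T=5 G=3 C=5): length 20, outside 21–22 ✗; GC 8/20 = 40.0% ✓ — fails.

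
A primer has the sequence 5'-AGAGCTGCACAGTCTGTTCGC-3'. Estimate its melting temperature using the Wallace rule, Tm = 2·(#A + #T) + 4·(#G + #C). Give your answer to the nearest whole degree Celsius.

66°C

Base counts: A=4, T=5, G=6, C=6 (length 21).
Tm = 2·(4+5) + 4·(6+6) = 2·9 + 4·12 = 18 + 48 = 66°C.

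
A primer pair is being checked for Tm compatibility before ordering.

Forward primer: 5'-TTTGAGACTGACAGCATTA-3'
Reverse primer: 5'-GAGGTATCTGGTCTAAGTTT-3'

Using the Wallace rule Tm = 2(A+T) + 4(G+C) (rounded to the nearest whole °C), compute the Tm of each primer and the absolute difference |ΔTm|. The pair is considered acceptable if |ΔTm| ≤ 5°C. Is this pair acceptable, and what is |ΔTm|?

|ΔTm| = 4°C; the pair is acceptable.

Forward: A=6 T=6 G=4 C=3 → Tm = 2·12 + 4·7 = 52°C.
Reverse: A=4 T=8 G=6 C=2 → Tm = 2·12 + 4·8 = 56°C.
|ΔTm| = |52 − 56| = 4°C, ≤ 5°C.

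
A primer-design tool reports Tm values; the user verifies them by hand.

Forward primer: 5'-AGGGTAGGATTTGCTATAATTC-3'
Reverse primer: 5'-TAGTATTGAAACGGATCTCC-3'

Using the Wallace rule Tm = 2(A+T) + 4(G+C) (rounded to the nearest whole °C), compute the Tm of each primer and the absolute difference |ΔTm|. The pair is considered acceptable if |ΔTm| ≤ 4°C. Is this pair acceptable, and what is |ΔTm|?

|ΔTm| = 4°C; the pair is acceptable.

Forward: A=6 T=8 G=6 C=2 → Tm = 2·14 + 4·8 = 60°C.
Reverse: A=6 T=6 G=4 C=4 → Tm = 2·12 + 4·8 = 56°C.
|ΔTm| = |60 − 56| = 4°C, ≤ 4°C.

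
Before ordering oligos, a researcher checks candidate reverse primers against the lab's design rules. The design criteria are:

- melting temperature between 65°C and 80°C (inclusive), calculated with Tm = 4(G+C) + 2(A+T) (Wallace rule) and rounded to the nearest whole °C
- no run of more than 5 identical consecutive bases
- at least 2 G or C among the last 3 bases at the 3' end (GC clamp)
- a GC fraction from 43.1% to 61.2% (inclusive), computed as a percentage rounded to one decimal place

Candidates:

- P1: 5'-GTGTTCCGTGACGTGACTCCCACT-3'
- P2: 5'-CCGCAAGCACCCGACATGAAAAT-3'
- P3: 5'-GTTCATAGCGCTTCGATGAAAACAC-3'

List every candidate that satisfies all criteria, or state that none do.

P1 (24 nt, A=3 T=7 G=6 C=8): Tm = 2·10 + 4·14 = 76°C ✓; longest run = 3 ✓; 3' end ACT has 1 G/C, need ≥2 ✗; GC 14/24 = 58.3% ✓ — fails.
P2 (23 nt, A=9 T=2 G=4 C=8): Tm = 2·11 + 4·12 = 70°C ✓; longest run = 4 ✓; 3' end AAT has 0 G/C, need ≥2 ✗; GC 12/23 = 52.2% ✓ — fails.
P3 (25 nt, A=8 T=6 G=5 C=6): Tm = 2·14 + 4·11 = 72°C ✓; longest run = 4 ✓; 3' end CAC has 2 G/C ✓; GC 11/25 = 44.0% ✓ — passes.

P3 only.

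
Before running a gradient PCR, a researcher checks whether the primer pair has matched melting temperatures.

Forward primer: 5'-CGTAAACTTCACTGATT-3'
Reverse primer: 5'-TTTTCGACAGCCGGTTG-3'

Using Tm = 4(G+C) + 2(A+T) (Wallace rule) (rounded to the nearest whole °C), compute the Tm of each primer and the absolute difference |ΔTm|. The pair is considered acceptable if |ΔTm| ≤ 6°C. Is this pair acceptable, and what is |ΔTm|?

|ΔTm| = 6°C; the pair is acceptable.

Forward: A=5 T=6 G=2 C=4 → Tm = 2·11 + 4·6 = 46°C.
Reverse: A=2 T=6 G=5 C=4 → Tm = 2·8 + 4·9 = 52°C.
|ΔTm| = |46 − 52| = 6°C, ≤ 6°C.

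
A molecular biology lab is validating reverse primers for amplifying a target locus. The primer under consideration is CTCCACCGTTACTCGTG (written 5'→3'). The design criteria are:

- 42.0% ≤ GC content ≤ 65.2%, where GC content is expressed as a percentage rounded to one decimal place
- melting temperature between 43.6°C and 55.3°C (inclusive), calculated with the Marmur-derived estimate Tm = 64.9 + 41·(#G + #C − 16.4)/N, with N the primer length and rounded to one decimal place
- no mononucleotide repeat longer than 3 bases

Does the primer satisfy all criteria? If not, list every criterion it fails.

Base counts: A=2, T=5, G=3, C=7 (length 17).
GC content: GC 10/17 = 58.8% ✓
Tm: Tm = 64.9 + 41·(10 − 16.4)/17 = 49.5°C ✓
homopolymer run: longest run = 2 ✓

Meets all criteria.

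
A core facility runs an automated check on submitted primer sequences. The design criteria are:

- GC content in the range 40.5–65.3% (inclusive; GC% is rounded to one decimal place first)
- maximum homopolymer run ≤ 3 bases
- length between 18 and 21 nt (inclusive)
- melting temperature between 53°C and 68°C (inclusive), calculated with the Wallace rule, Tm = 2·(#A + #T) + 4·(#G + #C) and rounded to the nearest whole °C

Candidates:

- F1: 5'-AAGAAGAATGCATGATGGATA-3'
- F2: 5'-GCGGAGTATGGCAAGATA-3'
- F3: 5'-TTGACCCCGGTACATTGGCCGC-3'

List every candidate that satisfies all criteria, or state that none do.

F1 (21 nt, A=10 T=4 G=6 C=1): GC 7/21 = 33.3%, outside 40.5–65.3% ✗; longest run = 2 ✓; length 21 ✓; Tm = 2·14 + 4·7 = 56°C ✓ — fails.
F2 (18 nt, A=6 T=3 G=7 C=2): GC 9/18 = 50.0% ✓; longest run = 2 ✓; length 18 ✓; Tm = 2·9 + 4·9 = 54°C ✓ — passes.
F3 (22 nt, A=3 T=5 G=6 C=8): GC 14/22 = 63.6% ✓; longest run = 4, exceeds 3 ✗; length 22, outside 18–21 ✗; Tm = 2·8 + 4·14 = 72°C, outside 53–68°C ✗ — fails.

F2 only.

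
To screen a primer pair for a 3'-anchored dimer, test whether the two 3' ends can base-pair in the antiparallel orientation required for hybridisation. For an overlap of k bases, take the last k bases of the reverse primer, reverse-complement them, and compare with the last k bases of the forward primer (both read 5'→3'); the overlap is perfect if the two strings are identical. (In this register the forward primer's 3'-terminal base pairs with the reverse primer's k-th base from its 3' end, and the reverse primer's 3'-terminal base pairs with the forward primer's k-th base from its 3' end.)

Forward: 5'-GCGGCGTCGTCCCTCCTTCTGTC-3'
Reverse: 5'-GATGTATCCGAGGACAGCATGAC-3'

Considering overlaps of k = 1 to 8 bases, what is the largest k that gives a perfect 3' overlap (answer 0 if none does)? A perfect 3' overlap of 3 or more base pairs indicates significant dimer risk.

Last 8 bases (5'→3') — forward …CTTCTGTC, reverse …AGCATGAC.
Reverse complement of the reverse primer's last 8 bases: GTCATGCT; its first k bases are the reverse complement of the reverse primer's last k bases, so a perfect k-base overlap needs the forward primer's last k bases to equal them.
Comparing (forward last k vs required): k=1: C vs G ✗; k=2: TC vs GT ✗; k=3: GTC vs GTC ✓; k=4: TGTC vs GTCA ✗; k=5: CTGTC vs GTCAT ✗; k=6: TCTGTC vs GTCATG ✗; k=7: TTCTGTC vs GTCATGC ✗; k=8: CTTCTGTC vs GTCATGCT ✗.
Only k = 3 is perfect, so the longest perfect 3' overlap is 3.

Longest perfect overlap: 3 complementary base pairs; significant dimer risk (threshold 3).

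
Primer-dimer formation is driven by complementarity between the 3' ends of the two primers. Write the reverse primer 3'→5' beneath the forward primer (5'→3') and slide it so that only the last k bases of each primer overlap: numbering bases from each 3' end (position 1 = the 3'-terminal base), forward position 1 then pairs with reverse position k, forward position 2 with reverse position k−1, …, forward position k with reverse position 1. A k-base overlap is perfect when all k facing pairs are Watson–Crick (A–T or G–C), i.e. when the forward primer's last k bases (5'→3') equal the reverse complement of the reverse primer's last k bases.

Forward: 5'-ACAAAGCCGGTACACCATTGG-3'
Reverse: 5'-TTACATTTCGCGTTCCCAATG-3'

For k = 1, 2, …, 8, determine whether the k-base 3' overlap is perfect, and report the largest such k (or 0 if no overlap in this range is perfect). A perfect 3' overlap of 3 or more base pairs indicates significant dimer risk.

Last 8 bases (5'→3') — forward …ACCATTGG, reverse …TCCCAATG.
Reverse complement of the reverse primer's last 8 bases: CATTGGGA; its first k bases are the reverse complement of the reverse primer's last k bases, so a perfect k-base overlap needs the forward primer's last k bases to equal them.
Comparing (forward last k vs required): k=1: G vs C ✗; k=2: GG vs CA ✗; k=3: TGG vs CAT ✗; k=4: TTGG vs CATT ✗; k=5: ATTGG vs CATTG ✗; k=6: CATTGG vs CATTGG ✓; k=7: CCATTGG vs CATTGGG ✗; k=8: ACCATTGG vs CATTGGGA ✗.
Only k = 6 is perfect, so the longest perfect 3' overlap is 6.

Longest perfect overlap: 6 complementary base pairs; significant dimer risk (threshold 3).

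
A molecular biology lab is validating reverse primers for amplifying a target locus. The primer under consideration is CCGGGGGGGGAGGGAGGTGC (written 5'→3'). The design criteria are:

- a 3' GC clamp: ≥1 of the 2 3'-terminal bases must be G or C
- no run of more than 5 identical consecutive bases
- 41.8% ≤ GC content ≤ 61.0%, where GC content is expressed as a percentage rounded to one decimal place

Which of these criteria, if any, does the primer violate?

Fails: homopolymer run, GC content.

Base counts: A=2, T=1, G=14, C=3 (length 20).
GC clamp: 3' end GC has 2 G/C ✓
homopolymer run: longest run = 8, exceeds 5 ✗
GC content: GC 17/20 = 85.0%, outside 41.8–61.0% ✗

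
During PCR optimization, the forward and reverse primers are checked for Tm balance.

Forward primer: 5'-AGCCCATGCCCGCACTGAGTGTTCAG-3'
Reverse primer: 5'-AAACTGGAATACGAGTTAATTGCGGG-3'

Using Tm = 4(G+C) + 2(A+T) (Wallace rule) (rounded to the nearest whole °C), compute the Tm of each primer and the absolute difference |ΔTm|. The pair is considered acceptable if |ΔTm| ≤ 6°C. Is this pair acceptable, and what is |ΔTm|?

|ΔTm| = 10°C; the pair is not acceptable.

Forward: A=5 T=5 G=7 C=9 → Tm = 2·10 + 4·16 = 84°C.
Reverse: A=9 T=6 G=8 C=3 → Tm = 2·15 + 4·11 = 74°C.
|ΔTm| = |84 − 74| = 10°C, > 6°C.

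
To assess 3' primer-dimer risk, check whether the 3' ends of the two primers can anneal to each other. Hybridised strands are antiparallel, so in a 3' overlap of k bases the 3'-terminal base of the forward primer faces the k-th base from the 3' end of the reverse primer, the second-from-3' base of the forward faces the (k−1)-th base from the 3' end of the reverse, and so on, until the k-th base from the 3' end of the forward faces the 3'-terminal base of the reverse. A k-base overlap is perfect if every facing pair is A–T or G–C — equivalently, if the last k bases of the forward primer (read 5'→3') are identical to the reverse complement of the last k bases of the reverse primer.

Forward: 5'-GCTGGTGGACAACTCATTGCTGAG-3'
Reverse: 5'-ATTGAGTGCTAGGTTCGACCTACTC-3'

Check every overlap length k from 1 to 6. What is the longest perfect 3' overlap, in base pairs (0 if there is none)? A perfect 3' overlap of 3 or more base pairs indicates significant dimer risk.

Last 6 bases (5'→3') — forward …GCTGAG, reverse …CTACTC.
Reverse complement of the reverse primer's last 6 bases: GAGTAG; its first k bases are the reverse complement of the reverse primer's last k bases, so a perfect k-base overlap needs the forward primer's last k bases to equal them.
Comparing (forward last k vs required): k=1: G vs G ✓; k=2: AG vs GA ✗; k=3: GAG vs GAG ✓; k=4: TGAG vs GAGT ✗; k=5: CTGAG vs GAGTA ✗; k=6: GCTGAG vs GAGTAG ✗.
Perfect overlaps at k = 1, 3; the largest is 3.

Longest perfect overlap: 3 complementary base pairs; significant dimer risk (threshold 3).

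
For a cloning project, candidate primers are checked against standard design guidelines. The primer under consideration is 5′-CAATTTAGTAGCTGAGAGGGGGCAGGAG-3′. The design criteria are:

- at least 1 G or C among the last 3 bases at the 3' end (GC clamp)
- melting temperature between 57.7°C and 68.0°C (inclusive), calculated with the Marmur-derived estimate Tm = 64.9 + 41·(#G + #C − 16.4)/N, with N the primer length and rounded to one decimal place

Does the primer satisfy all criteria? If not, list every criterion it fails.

Meets all criteria.

Base counts: A=8, T=5, G=12, C=3 (length 28).
GC clamp: 3' end GAG has 2 G/C ✓
Tm: Tm = 64.9 + 41·(15 − 16.4)/28 = 62.9°C ✓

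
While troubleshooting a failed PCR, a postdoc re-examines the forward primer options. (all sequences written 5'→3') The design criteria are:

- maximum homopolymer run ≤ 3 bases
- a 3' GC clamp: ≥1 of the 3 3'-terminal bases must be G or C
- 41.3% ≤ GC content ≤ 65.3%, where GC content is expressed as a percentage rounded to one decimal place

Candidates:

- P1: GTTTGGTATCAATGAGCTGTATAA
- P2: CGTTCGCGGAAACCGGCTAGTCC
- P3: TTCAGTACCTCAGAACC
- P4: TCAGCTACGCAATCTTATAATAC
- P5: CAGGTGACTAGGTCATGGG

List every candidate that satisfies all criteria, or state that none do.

P2, P3 and P5.

P1 (24 nt, A=7 T=9 G=6 C=2): longest run = 3 ✓; 3' end TAA has 0 G/C, need ≥1 ✗; GC 8/24 = 33.3%, outside 41.3–65.3% ✗ — fails.
P2 (23 nt, A=4 T=4 G=7 C=8): longest run = 3 ✓; 3' end TCC has 2 G/C ✓; GC 15/23 = 65.2% ✓ — passes.
P3 (17 nt, A=5 T=4 G=2 C=6): longest run = 2 ✓; 3' end ACC has 2 G/C ✓; GC 8/17 = 47.1% ✓ — passes.
P4 (23 nt, A=8 T=7 G=2 C=6): longest run = 2 ✓; 3' end TAC has 1 G/C ✓; GC 8/23 = 34.8%, outside 41.3–65.3% ✗ — fails.
P5 (19 nt, A=4 T=4 G=8 C=3): longest run = 3 ✓; 3' end GGG has 3 G/C ✓; GC 11/19 = 57.9% ✓ — passes.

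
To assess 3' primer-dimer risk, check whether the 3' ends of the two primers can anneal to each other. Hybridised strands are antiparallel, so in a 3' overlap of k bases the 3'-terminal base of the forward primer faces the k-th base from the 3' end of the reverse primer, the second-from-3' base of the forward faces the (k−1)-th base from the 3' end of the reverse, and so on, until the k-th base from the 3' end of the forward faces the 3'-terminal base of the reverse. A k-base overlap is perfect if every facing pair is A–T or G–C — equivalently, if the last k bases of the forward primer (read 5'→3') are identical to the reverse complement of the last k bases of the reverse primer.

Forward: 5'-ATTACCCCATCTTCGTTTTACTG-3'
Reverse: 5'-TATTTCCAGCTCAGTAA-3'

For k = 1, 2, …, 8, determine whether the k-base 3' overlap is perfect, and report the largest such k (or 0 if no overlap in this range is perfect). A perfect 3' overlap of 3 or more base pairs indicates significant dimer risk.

Last 8 bases (5'→3') — forward …TTTTACTG, reverse …CTCAGTAA.
Reverse complement of the reverse primer's last 8 bases: TTACTGAG; its first k bases are the reverse complement of the reverse primer's last k bases, so a perfect k-base overlap needs the forward primer's last k bases to equal them.
Comparing (forward last k vs required): k=1: G vs T ✗; k=2: TG vs TT ✗; k=3: CTG vs TTA ✗; k=4: ACTG vs TTAC ✗; k=5: TACTG vs TTACT ✗; k=6: TTACTG vs TTACTG ✓; k=7: TTTACTG vs TTACTGA ✗; k=8: TTTTACTG vs TTACTGAG ✗.
Only k = 6 is perfect, so the longest perfect 3' overlap is 6.

Longest perfect overlap: 6 complementary base pairs; significant dimer risk (threshold 3).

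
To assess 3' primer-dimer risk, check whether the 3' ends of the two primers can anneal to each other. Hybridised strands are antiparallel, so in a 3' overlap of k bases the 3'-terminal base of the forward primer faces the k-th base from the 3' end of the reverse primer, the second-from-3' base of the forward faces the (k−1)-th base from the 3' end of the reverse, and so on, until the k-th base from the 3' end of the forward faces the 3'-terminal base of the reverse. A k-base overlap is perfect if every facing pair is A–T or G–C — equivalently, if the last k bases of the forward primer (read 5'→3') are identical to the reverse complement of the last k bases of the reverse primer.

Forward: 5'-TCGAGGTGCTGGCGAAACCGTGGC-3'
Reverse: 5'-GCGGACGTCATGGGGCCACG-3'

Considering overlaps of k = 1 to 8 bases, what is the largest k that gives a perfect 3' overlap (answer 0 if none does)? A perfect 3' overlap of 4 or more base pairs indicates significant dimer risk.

Longest perfect overlap: 6 complementary base pairs; significant dimer risk (threshold 4).

Last 8 bases (5'→3') — forward …ACCGTGGC, reverse …GGGCCACG.
Reverse complement of the reverse primer's last 8 bases: CGTGGCCC; its first k bases are the reverse complement of the reverse primer's last k bases, so a perfect k-base overlap needs the forward primer's last k bases to equal them.
Comparing (forward last k vs required): k=1: C vs C ✓; k=2: GC vs CG ✗; k=3: GGC vs CGT ✗; k=4: TGGC vs CGTG ✗; k=5: GTGGC vs CGTGG ✗; k=6: CGTGGC vs CGTGGC ✓; k=7: CCGTGGC vs CGTGGCC ✗; k=8: ACCGTGGC vs CGTGGCCC ✗.
Perfect overlaps at k = 1, 6; the largest is 6.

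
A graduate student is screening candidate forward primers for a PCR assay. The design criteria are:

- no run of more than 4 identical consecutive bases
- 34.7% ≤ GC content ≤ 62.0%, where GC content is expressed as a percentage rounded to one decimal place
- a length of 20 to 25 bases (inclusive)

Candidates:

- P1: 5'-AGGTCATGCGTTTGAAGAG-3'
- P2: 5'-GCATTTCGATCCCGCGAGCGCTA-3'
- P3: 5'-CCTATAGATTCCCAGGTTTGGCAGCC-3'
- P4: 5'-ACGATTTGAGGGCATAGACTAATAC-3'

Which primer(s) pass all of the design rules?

P1 (19 nt, A=5 T=5 G=7 C=2): longest run = 3 ✓; GC 9/19 = 47.4% ✓; length 19, outside 20–25 ✗ — fails.
P2 (23 nt, A=4 T=5 G=6 C=8): longest run = 3 ✓; GC 14/23 = 60.9% ✓; length 23 ✓ — passes.
P3 (26 nt, A=5 T=7 G=6 C=8): longest run = 3 ✓; GC 14/26 = 53.8% ✓; length 26, outside 20–25 ✗ — fails.
P4 (25 nt, A=9 T=6 G=6 C=4): longest run = 3 ✓; GC 10/25 = 40.0% ✓; length 25 ✓ — passes.

P2 and P4.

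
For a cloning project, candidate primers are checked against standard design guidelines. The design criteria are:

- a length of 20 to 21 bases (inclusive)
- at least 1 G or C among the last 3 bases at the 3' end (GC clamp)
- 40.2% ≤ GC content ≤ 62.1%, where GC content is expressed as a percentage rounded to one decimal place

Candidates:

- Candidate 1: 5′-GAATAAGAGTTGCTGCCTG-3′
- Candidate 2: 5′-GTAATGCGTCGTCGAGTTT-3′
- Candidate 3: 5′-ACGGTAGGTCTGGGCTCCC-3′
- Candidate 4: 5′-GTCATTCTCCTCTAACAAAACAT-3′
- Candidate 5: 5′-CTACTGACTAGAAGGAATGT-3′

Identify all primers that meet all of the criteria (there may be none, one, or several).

None of the candidates satisfy all criteria.

Candidate 1 (19 nt, A=5 T=5 G=6 C=3): length 19, outside 20–21 ✗; 3' end CTG has 2 G/C ✓; GC 9/19 = 47.4% ✓ — fails.
Candidate 2 (19 nt, A=3 T=7 G=6 C=3): length 19, outside 20–21 ✗; 3' end TTT has 0 G/C, need ≥1 ✗; GC 9/19 = 47.4% ✓ — fails.
Candidate 3 (19 nt, A=2 T=4 G=7 C=6): length 19, outside 20–21 ✗; 3' end CCC has 3 G/C ✓; GC 13/19 = 68.4%, outside 40.2–62.1% ✗ — fails.
Candidate 4 (23 nt, A=8 T=7 G=1 C=7): length 23, outside 20–21 ✗; 3' end CAT has 1 G/C ✓; GC 8/23 = 34.8%, outside 40.2–62.1% ✗ — fails.
Candidate 5 (20 nt, A=7 T=5 G=5 C=3): length 20 ✓; 3' end TGT has 1 G/C ✓; GC 8/20 = 40.0%, outside 40.2–62.1% ✗ — fails.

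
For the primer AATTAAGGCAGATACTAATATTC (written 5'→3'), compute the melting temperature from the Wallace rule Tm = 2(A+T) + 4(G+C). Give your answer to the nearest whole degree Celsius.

Base counts: A=10, T=7, G=3, C=3 (length 23).
Tm = 2·(10+7) + 4·(3+3) = 2·17 + 4·6 = 34 + 24 = 58°C.

58°C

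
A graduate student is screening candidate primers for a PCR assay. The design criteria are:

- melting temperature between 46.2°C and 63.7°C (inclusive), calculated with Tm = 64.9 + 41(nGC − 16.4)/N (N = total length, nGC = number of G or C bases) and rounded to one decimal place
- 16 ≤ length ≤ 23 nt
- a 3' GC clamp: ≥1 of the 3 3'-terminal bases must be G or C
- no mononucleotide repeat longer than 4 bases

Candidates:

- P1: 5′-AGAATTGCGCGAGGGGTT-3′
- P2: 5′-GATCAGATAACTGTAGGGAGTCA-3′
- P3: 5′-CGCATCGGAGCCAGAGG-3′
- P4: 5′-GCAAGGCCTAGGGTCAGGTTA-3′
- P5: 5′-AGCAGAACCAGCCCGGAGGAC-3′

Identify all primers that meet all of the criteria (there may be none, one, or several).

P1, P2, P3 and P5.

P1 (18 nt, A=4 T=4 G=8 C=2): Tm = 64.9 + 41·(10 − 16.4)/18 = 50.3°C ✓; length 18 ✓; 3' end GTT has 1 G/C ✓; longest run = 4 ✓ — passes.
P2 (23 nt, A=8 T=5 G=7 C=3): Tm = 64.9 + 41·(10 − 16.4)/23 = 53.5°C ✓; length 23 ✓; 3' end TCA has 1 G/C ✓; longest run = 3 ✓ — passes.
P3 (17 nt, A=4 T=1 G=7 C=5): Tm = 64.9 + 41·(12 − 16.4)/17 = 54.3°C ✓; length 17 ✓; 3' end AGG has 2 G/C ✓; longest run = 2 ✓ — passes.
P4 (21 nt, A=5 T=4 G=8 C=4): Tm = 64.9 + 41·(12 − 16.4)/21 = 56.3°C ✓; length 21 ✓; 3' end TTA has 0 G/C, need ≥1 ✗; longest run = 3 ✓ — fails.
P5 (21 nt, A=7 T=0 G=7 C=7): Tm = 64.9 + 41·(14 − 16.4)/21 = 60.2°C ✓; length 21 ✓; 3' end GAC has 2 G/C ✓; longest run = 3 ✓ — passes.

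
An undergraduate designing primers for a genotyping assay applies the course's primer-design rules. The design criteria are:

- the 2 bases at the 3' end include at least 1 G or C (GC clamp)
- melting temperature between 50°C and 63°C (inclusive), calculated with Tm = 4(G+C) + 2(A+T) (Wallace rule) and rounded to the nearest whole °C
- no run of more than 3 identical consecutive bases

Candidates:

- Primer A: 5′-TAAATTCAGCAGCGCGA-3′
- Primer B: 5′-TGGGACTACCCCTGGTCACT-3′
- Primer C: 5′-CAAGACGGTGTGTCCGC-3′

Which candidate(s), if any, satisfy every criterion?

Primer A and Primer C.

Primer A (17 nt, A=6 T=3 G=4 C=4): 3' end GA has 1 G/C ✓; Tm = 2·9 + 4·8 = 50°C ✓; longest run = 3 ✓ — passes.
Primer B (20 nt, A=3 T=5 G=5 C=7): 3' end CT has 1 G/C ✓; Tm = 2·8 + 4·12 = 64°C, outside 50–63°C ✗; longest run = 4, exceeds 3 ✗ — fails.
Primer C (17 nt, A=3 T=3 G=6 C=5): 3' end GC has 2 G/C ✓; Tm = 2·6 + 4·11 = 56°C ✓; longest run = 2 ✓ — passes.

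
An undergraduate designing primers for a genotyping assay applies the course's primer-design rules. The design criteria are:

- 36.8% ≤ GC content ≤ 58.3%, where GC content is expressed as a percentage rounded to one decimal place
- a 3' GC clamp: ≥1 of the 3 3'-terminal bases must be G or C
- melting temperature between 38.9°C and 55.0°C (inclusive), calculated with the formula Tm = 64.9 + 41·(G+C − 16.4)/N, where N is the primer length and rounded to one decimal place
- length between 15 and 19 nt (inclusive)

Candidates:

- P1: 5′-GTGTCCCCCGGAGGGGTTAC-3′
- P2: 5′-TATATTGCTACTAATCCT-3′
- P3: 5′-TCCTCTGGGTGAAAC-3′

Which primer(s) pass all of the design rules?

P3 only.

P1 (20 nt, A=2 T=4 G=8 C=6): GC 14/20 = 70.0%, outside 36.8–58.3% ✗; 3' end TAC has 1 G/C ✓; Tm = 64.9 + 41·(14 − 16.4)/20 = 60.0°C, outside 38.9–55.0°C ✗; length 20, outside 15–19 ✗ — fails.
P2 (18 nt, A=5 T=8 G=1 C=4): GC 5/18 = 27.8%, outside 36.8–58.3% ✗; 3' end CCT has 2 G/C ✓; Tm = 64.9 + 41·(5 − 16.4)/18 = 38.9°C ✓; length 18 ✓ — fails.
P3 (15 nt, A=3 T=4 G=4 C=4): GC 8/15 = 53.3% ✓; 3' end AAC has 1 G/C ✓; Tm = 64.9 + 41·(8 − 16.4)/15 = 41.9°C ✓; length 15 ✓ — passes.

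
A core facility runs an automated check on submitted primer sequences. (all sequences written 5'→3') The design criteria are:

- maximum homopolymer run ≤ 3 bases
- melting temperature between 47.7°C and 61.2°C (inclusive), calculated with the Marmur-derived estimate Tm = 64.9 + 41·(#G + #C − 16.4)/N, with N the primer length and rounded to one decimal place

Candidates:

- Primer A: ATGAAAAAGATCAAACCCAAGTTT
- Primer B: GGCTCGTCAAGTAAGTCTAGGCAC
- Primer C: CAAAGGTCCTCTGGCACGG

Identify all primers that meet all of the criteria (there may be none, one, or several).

Primer A (24 nt, A=12 T=5 G=3 C=4): longest run = 5, exceeds 3 ✗; Tm = 64.9 + 41·(7 − 16.4)/24 = 48.8°C ✓ — fails.
Primer B (24 nt, A=6 T=5 G=7 C=6): longest run = 2 ✓; Tm = 64.9 + 41·(13 − 16.4)/24 = 59.1°C ✓ — passes.
Primer C (19 nt, A=4 T=3 G=6 C=6): longest run = 3 ✓; Tm = 64.9 + 41·(12 − 16.4)/19 = 55.4°C ✓ — passes.

Primer B and Primer C.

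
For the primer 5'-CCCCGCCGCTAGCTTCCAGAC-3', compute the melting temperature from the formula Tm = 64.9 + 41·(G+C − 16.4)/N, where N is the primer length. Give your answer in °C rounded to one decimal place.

Base counts: A=3, T=3, G=4, C=11; G+C = 15, N = 21.
Tm = 64.9 + 41·(15 − 16.4)/21 = 64.9 + -57.40/21 = 62.2°C.

62.2°C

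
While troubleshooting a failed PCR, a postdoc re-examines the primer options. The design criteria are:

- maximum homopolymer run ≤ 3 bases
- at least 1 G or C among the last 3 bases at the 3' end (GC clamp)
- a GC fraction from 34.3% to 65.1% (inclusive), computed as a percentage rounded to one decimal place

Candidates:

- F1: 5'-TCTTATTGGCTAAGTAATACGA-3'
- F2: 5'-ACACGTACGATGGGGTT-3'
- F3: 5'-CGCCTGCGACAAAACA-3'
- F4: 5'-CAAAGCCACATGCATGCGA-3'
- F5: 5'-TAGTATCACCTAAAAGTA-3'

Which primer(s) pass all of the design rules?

F1 (22 nt, A=7 T=8 G=4 C=3): longest run = 2 ✓; 3' end CGA has 2 G/C ✓; GC 7/22 = 31.8%, outside 34.3–65.1% ✗ — fails.
F2 (17 nt, A=4 T=4 G=6 C=3): longest run = 4, exceeds 3 ✗; 3' end GTT has 1 G/C ✓; GC 9/17 = 52.9% ✓ — fails.
F3 (16 nt, A=6 T=1 G=3 C=6): longest run = 4, exceeds 3 ✗; 3' end ACA has 1 G/C ✓; GC 9/16 = 56.3% ✓ — fails.
F4 (19 nt, A=7 T=2 G=4 C=6): longest run = 3 ✓; 3' end CGA has 2 G/C ✓; GC 10/19 = 52.6% ✓ — passes.
F5 (18 nt, A=8 T=5 G=2 C=3): longest run = 4, exceeds 3 ✗; 3' end GTA has 1 G/C ✓; GC 5/18 = 27.8%, outside 34.3–65.1% ✗ — fails.

F4 only.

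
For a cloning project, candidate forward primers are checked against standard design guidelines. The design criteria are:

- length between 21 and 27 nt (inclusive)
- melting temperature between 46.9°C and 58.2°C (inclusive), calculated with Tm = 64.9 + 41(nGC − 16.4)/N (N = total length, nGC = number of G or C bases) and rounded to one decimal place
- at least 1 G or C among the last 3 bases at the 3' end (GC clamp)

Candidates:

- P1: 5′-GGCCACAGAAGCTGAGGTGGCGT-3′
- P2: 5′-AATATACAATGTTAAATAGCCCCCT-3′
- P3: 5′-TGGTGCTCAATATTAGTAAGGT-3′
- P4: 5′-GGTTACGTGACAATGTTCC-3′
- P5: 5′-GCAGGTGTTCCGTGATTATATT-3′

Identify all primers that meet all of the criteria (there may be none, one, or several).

P2 and P3.

P1 (23 nt, A=5 T=3 G=10 C=5): length 23 ✓; Tm = 64.9 + 41·(15 − 16.4)/23 = 62.4°C, outside 46.9–58.2°C ✗; 3' end CGT has 2 G/C ✓ — fails.
P2 (25 nt, A=10 T=7 G=2 C=6): length 25 ✓; Tm = 64.9 + 41·(8 − 16.4)/25 = 51.1°C ✓; 3' end CCT has 2 G/C ✓ — passes.
P3 (22 nt, A=6 T=8 G=6 C=2): length 22 ✓; Tm = 64.9 + 41·(8 − 16.4)/22 = 49.2°C ✓; 3' end GGT has 2 G/C ✓ — passes.
P4 (19 nt, A=4 T=6 G=5 C=4): length 19, outside 21–27 ✗; Tm = 64.9 + 41·(9 − 16.4)/19 = 48.9°C ✓; 3' end TCC has 2 G/C ✓ — fails.
P5 (22 nt, A=4 T=9 G=6 C=3): length 22 ✓; Tm = 64.9 + 41·(9 − 16.4)/22 = 51.1°C ✓; 3' end ATT has 0 G/C, need ≥1 ✗ — fails.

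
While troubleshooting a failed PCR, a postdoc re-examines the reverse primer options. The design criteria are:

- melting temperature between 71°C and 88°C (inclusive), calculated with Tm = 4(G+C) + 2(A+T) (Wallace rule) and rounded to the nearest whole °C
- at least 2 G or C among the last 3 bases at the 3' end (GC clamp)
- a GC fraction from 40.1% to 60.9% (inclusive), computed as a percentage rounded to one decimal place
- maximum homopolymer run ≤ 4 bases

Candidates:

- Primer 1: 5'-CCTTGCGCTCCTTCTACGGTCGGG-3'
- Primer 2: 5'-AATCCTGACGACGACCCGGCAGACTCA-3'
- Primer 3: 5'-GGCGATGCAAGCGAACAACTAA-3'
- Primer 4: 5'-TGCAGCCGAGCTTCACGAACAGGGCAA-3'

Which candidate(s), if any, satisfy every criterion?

None of the candidates satisfy all criteria.

Primer 1 (24 nt, A=1 T=7 G=7 C=9): Tm = 2·8 + 4·16 = 80°C ✓; 3' end GGG has 3 G/C ✓; GC 16/24 = 66.7%, outside 40.1–60.9% ✗; longest run = 3 ✓ — fails.
Primer 2 (27 nt, A=8 T=3 G=6 C=10): Tm = 2·11 + 4·16 = 86°C ✓; 3' end TCA has 1 G/C, need ≥2 ✗; GC 16/27 = 59.3% ✓; longest run = 3 ✓ — fails.
Primer 3 (22 nt, A=9 T=2 G=6 C=5): Tm = 2·11 + 4·11 = 66°C, outside 71–88°C ✗; 3' end TAA has 0 G/C, need ≥2 ✗; GC 11/22 = 50.0% ✓; longest run = 2 ✓ — fails.
Primer 4 (27 nt, A=8 T=3 G=8 C=8): Tm = 2·11 + 4·16 = 86°C ✓; 3' end CAA has 1 G/C, need ≥2 ✗; GC 16/27 = 59.3% ✓; longest run = 3 ✓ — fails.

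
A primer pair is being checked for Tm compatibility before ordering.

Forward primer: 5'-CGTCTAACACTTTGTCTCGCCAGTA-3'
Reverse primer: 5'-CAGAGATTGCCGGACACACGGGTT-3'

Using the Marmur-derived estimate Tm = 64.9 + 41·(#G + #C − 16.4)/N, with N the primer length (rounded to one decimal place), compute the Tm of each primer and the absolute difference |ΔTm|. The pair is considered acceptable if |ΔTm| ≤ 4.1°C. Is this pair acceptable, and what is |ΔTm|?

Forward: G+C = 12, N = 25 → Tm = 64.9 + 41·(12 − 16.4)/25 = 57.7°C.
Reverse: G+C = 14, N = 24 → Tm = 64.9 + 41·(14 − 16.4)/24 = 60.8°C.
|ΔTm| = |57.7 − 60.8| = 3.1°C, ≤ 4.1°C.

|ΔTm| = 3.1°C; the pair is acceptable.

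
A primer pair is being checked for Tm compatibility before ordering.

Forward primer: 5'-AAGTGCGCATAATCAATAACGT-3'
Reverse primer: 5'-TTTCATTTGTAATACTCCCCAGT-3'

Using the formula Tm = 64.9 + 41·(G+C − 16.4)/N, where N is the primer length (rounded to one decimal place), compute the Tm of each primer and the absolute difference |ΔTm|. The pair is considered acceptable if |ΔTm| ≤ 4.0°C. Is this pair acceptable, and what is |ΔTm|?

Forward: G+C = 8, N = 22 → Tm = 64.9 + 41·(8 − 16.4)/22 = 49.2°C.
Reverse: G+C = 8, N = 23 → Tm = 64.9 + 41·(8 − 16.4)/23 = 49.9°C.
|ΔTm| = |49.2 − 49.9| = 0.7°C, ≤ 4.0°C.

|ΔTm| = 0.7°C; the pair is acceptable.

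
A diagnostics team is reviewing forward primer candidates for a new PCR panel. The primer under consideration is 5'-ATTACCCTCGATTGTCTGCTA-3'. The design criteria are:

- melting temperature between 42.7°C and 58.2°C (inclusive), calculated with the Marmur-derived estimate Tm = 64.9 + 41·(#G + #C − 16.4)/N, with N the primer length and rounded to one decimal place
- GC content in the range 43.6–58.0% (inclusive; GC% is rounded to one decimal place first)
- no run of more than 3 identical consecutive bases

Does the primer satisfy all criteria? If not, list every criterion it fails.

Base counts: A=4, T=8, G=3, C=6 (length 21).
Tm: Tm = 64.9 + 41·(9 − 16.4)/21 = 50.5°C ✓
GC content: GC 9/21 = 42.9%, outside 43.6–58.0% ✗
homopolymer run: longest run = 3 ✓

Fails: GC content.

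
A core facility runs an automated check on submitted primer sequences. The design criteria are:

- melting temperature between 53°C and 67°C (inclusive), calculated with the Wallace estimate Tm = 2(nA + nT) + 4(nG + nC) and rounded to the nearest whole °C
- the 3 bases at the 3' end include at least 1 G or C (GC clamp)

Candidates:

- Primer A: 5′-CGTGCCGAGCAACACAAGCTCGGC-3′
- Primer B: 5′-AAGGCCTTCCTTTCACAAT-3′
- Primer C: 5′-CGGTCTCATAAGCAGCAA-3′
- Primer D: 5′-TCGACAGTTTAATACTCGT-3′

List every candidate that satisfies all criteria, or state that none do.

Primer A (24 nt, A=6 T=2 G=7 C=9): Tm = 2·8 + 4·16 = 80°C, outside 53–67°C ✗; 3' end GGC has 3 G/C ✓ — fails.
Primer B (19 nt, A=5 T=6 G=2 C=6): Tm = 2·11 + 4·8 = 54°C ✓; 3' end AAT has 0 G/C, need ≥1 ✗ — fails.
Primer C (18 nt, A=6 T=3 G=4 C=5): Tm = 2·9 + 4·9 = 54°C ✓; 3' end CAA has 1 G/C ✓ — passes.
Primer D (19 nt, A=5 T=7 G=3 C=4): Tm = 2·12 + 4·7 = 52°C, outside 53–67°C ✗; 3' end CGT has 2 G/C ✓ — fails.

Primer C only.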